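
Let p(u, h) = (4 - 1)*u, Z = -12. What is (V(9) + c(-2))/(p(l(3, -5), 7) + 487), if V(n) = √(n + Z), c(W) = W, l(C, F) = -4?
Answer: -2/475 + I*√3/475 ≈ -0.0042105 + 0.0036464*I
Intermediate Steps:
p(u, h) = 3*u
V(n) = √(-12 + n) (V(n) = √(n - 12) = √(-12 + n))
(V(9) + c(-2))/(p(l(3, -5), 7) + 487) = (√(-12 + 9) - 2)/(3*(-4) + 487) = (√(-3) - 2)/(-12 + 487) = (I*√3 - 2)/475 = (-2 + I*√3)*(1/475) = -2/475 + I*√3/475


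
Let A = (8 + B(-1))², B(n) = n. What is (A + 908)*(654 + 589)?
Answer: 1189551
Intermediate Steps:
A = 49 (A = (8 - 1)² = 7² = 49)
(A + 908)*(654 + 589) = (49 + 908)*(654 + 589) = 957*1243 = 1189551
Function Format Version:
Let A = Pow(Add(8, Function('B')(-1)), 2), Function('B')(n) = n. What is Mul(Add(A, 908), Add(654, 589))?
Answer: 1189551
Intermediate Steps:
A = 49 (A = Pow(Add(8, -1), 2) = Pow(7, 2) = 49)
Mul(Add(A, 908), Add(654, 589)) = Mul(Add(49, 908), Add(654, 589)) = Mul(957, 1243) = 1189551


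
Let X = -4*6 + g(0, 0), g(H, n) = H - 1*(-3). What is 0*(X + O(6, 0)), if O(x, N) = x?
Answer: 0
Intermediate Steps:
g(H, n) = 3 + H (g(H, n) = H + 3 = 3 + H)
X = -21 (X = -4*6 + (3 + 0) = -24 + 3 = -21)
0*(X + O(6, 0)) = 0*(-21 + 6) = 0*(-15) = 0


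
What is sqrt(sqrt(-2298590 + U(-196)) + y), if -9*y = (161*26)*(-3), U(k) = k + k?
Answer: sqrt(12558 + 63*I*sqrt(46918))/3 ≈ 41.569 + 18.238*I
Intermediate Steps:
U(k) = 2*k
y = 4186/3 (y = -161*26*(-3)/9 = -4186*(-3)/9 = -1/9*(-12558) = 4186/3 ≈ 1395.3)
sqrt(sqrt(-2298590 + U(-196)) + y) = sqrt(sqrt(-2298590 + 2*(-196)) + 4186/3) = sqrt(sqrt(-2298590 - 392) + 4186/3) = sqrt(sqrt(-2298982) + 4186/3) = sqrt(7*I*sqrt(46918) + 4186/3) = sqrt(4186/3 + 7*I*sqrt(46918))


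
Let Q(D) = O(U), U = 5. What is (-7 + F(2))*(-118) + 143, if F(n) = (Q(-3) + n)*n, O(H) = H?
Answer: -683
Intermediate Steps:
Q(D) = 5
F(n) = n*(5 + n) (F(n) = (5 + n)*n = n*(5 + n))
(-7 + F(2))*(-118) + 143 = (-7 + 2*(5 + 2))*(-118) + 143 = (-7 + 2*7)*(-118) + 143 = (-7 + 14)*(-118) + 143 = 7*(-118) + 143 = -826 + 143 = -683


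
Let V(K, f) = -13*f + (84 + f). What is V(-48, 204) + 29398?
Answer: 27034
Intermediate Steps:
V(K, f) = 84 - 12*f
V(-48, 204) + 29398 = (84 - 12*204) + 29398 = (84 - 2448) + 29398 = -2364 + 29398 = 27034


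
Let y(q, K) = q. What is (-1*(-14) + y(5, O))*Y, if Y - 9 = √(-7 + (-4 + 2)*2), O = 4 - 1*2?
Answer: 171 + 19*I*√11 ≈ 171.0 + 63.016*I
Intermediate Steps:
O = 2 (O = 4 - 2 = 2)
Y = 9 + I*√11 (Y = 9 + √(-7 + (-4 + 2)*2) = 9 + √(-7 - 2*2) = 9 + √(-7 - 4) = 9 + √(-11) = 9 + I*√11 ≈ 9.0 + 3.3166*I)
(-1*(-14) + y(5, O))*Y = (-1*(-14) + 5)*(9 + I*√11) = (14 + 5)*(9 + I*√11) = 19*(9 + I*√11) = 171 + 19*I*√11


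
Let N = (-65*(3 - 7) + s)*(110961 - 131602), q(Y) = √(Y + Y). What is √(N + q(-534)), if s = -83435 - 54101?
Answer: √(2833513916 + 2*I*√267) ≈ 53231.0 + 0.e-4*I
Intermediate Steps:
s = -137536
q(Y) = √2*√Y (q(Y) = √(2*Y) = √2*√Y)
N = 2833513916 (N = (-65*(3 - 7) - 137536)*(110961 - 131602) = (-65*(-4) - 137536)*(-20641) = (260 - 137536)*(-20641) = -137276*(-20641) = 2833513916)
√(N + q(-534)) = √(2833513916 + √2*√(-534)) = √(2833513916 + √2*(I*√534)) = √(2833513916 + 2*I*√267)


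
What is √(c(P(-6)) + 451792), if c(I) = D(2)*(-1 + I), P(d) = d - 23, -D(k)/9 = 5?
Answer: √453142 ≈ 673.16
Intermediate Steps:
D(k) = -45 (D(k) = -9*5 = -45)
P(d) = -23 + d
c(I) = 45 - 45*I (c(I) = -45*(-1 + I) = 45 - 45*I)
√(c(P(-6)) + 451792) = √((45 - 45*(-23 - 6)) + 451792) = √((45 - 45*(-29)) + 451792) = √((45 + 1305) + 451792) = √(1350 + 451792) = √453142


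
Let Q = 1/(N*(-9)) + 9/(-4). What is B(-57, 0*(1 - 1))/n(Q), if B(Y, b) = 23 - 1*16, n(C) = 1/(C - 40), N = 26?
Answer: -138425/468 ≈ -295.78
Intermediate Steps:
Q = -1055/468 (Q = 1/(26*(-9)) + 9/(-4) = (1/26)*(-1/9) + 9*(-1/4) = -1/234 - 9/4 = -1055/468 ≈ -2.2543)
n(C) = 1/(-40 + C)
B(Y, b) = 7 (B(Y, b) = 23 - 16 = 7)
B(-57, 0*(1 - 1))/n(Q) = 7/(1/(-40 - 1055/468)) = 7/(1/(-19775/468)) = 7/(-468/19775) = 7*(-19775/468) = -138425/468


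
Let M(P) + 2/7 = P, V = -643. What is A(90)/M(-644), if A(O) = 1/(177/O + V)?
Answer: 21/8673181 ≈ 2.4213e-6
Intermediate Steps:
A(O) = 1/(-643 + 177/O) (A(O) = 1/(177/O - 643) = 1/(-643 + 177/O))
M(P) = -2/7 + P
A(90)/M(-644) = (90/(177 - 643*90))/(-2/7 - 644) = (90/(177 - 57870))/(-4510/7) = (90/(-57693))*(-7/4510) = (90*(-1/57693))*(-7/4510) = -30/19231*(-7/4510) = 21/8673181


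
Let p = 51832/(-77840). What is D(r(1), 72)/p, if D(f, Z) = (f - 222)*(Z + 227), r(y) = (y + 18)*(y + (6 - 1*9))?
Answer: 756410200/6479 ≈ 1.1675e+5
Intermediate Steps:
r(y) = (-3 + y)*(18 + y) (r(y) = (18 + y)*(y + (6 - 9)) = (18 + y)*(y - 3) = (18 + y)*(-3 + y) = (-3 + y)*(18 + y))
D(f, Z) = (-222 + f)*(227 + Z)
p = -6479/9730 (p = 51832*(-1/77840) = -6479/9730 ≈ -0.66588)
D(r(1), 72)/p = (-50394 - 222*72 + 227*(-54 + 1² + 15*1) + 72*(-54 + 1² + 15*1))/(-6479/9730) = (-50394 - 15984 + 227*(-54 + 1 + 15) + 72*(-54 + 1 + 15))*(-9730/6479) = (-50394 - 15984 + 227*(-38) + 72*(-38))*(-9730/6479) = (-50394 - 15984 - 8626 - 2736)*(-9730/6479) = -77740*(-9730/6479) = 756410200/6479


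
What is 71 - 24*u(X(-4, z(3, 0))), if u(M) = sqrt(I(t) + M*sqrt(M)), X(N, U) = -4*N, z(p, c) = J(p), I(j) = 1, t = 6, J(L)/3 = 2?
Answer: 71 - 24*sqrt(65) ≈ -122.49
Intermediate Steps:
J(L) = 6 (J(L) = 3*2 = 6)
z(p, c) = 6
u(M) = sqrt(1 + M**(3/2)) (u(M) = sqrt(1 + M*sqrt(M)) = sqrt(1 + M**(3/2)))
71 - 24*u(X(-4, z(3, 0))) = 71 - 24*sqrt(1 + (-4*(-4))**(3/2)) = 71 - 24*sqrt(1 + 16**(3/2)) = 71 - 24*sqrt(1 + 64) = 71 - 24*sqrt(65)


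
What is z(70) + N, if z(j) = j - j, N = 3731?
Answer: 3731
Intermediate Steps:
z(j) = 0
z(70) + N = 0 + 3731 = 3731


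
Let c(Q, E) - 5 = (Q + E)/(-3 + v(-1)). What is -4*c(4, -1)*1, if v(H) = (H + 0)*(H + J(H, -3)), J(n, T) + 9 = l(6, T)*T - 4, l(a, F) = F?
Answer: -26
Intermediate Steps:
J(n, T) = -13 + T² (J(n, T) = -9 + (T*T - 4) = -9 + (T² - 4) = -9 + (-4 + T²) = -13 + T²)
v(H) = H*(-4 + H) (v(H) = (H + 0)*(H + (-13 + (-3)²)) = H*(H + (-13 + 9)) = H*(H - 4) = H*(-4 + H))
c(Q, E) = 5 + E/2 + Q/2 (c(Q, E) = 5 + (Q + E)/(-3 - (-4 - 1)) = 5 + (E + Q)/(-3 - 1*(-5)) = 5 + (E + Q)/(-3 + 5) = 5 + (E + Q)/2 = 5 + (E + Q)*(½) = 5 + (E/2 + Q/2) = 5 + E/2 + Q/2)
-4*c(4, -1)*1 = -4*(5 + (½)*(-1) + (½)*4)*1 = -4*(5 - ½ + 2)*1 = -4*13/2*1 = -26*1 = -26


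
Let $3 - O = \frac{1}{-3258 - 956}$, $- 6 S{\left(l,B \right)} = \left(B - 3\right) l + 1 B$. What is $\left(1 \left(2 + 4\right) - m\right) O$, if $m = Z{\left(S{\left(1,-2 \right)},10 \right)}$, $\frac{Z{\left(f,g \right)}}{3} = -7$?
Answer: $\frac{341361}{4214} \approx 81.006$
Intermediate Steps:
$S{\left(l,B \right)} = - \frac{B}{6} - \frac{l \left(-3 + B\right)}{6}$ ($S{\left(l,B \right)} = - \frac{\left(B - 3\right) l + 1 B}{6} = - \frac{\left(-3 + B\right) l + B}{6} = - \frac{l \left(-3 + B\right) + B}{6} = - \frac{B + l \left(-3 + B\right)}{6} = - \frac{B}{6} - \frac{l \left(-3 + B\right)}{6}$)
$Z{\left(f,g \right)} = -21$ ($Z{\left(f,g \right)} = 3 \left(-7\right) = -21$)
$O = \frac{12643}{4214}$ ($O = 3 - \frac{1}{-3258 - 956} = 3 - \frac{1}{-4214} = 3 - - \frac{1}{4214} = 3 + \frac{1}{4214} = \frac{12643}{4214} \approx 3.0002$)
$m = -21$
$\left(1 \left(2 + 4\right) - m\right) O = \left(1 \left(2 + 4\right) - -21\right) \frac{12643}{4214} = \left(1 \cdot 6 + 21\right) \frac{12643}{4214} = \left(6 + 21\right) \frac{12643}{4214} = 27 \cdot \frac{12643}{4214} = \frac{341361}{4214}$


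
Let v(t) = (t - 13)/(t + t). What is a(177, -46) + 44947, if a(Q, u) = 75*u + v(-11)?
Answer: 456479/11 ≈ 41498.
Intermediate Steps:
v(t) = (-13 + t)/(2*t) (v(t) = (-13 + t)/((2*t)) = (-13 + t)*(1/(2*t)) = (-13 + t)/(2*t))
a(Q, u) = 12/11 + 75*u (a(Q, u) = 75*u + (1/2)*(-13 - 11)/(-11) = 75*u + (1/2)*(-1/11)*(-24) = 75*u + 12/11 = 12/11 + 75*u)
a(177, -46) + 44947 = (12/11 + 75*(-46)) + 44947 = (12/11 - 3450) + 44947 = -37938/11 + 44947 = 456479/11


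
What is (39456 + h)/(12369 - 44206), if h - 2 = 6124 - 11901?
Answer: -33681/31837 ≈ -1.0579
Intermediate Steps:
h = -5775 (h = 2 + (6124 - 11901) = 2 - 5777 = -5775)
(39456 + h)/(12369 - 44206) = (39456 - 5775)/(12369 - 44206) = 33681/(-31837) = 33681*(-1/31837) = -33681/31837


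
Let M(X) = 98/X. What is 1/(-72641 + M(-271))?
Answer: -271/19685809 ≈ -1.3766e-5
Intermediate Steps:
1/(-72641 + M(-271)) = 1/(-72641 + 98/(-271)) = 1/(-72641 + 98*(-1/271)) = 1/(-72641 - 98/271) = 1/(-19685809/271) = -271/19685809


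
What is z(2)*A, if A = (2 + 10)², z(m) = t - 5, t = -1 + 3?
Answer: -432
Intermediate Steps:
t = 2
z(m) = -3 (z(m) = 2 - 5 = -3)
A = 144 (A = 12² = 144)
z(2)*A = -3*144 = -432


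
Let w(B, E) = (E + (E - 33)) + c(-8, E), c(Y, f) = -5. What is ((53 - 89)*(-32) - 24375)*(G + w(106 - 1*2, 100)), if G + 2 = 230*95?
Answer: -511138230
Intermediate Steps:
w(B, E) = -38 + 2*E (w(B, E) = (E + (E - 33)) - 5 = (E + (-33 + E)) - 5 = (-33 + 2*E) - 5 = -38 + 2*E)
G = 21848 (G = -2 + 230*95 = -2 + 21850 = 21848)
((53 - 89)*(-32) - 24375)*(G + w(106 - 1*2, 100)) = ((53 - 89)*(-32) - 24375)*(21848 + (-38 + 2*100)) = (-36*(-32) - 24375)*(21848 + (-38 + 200)) = (1152 - 24375)*(21848 + 162) = -23223*22010 = -511138230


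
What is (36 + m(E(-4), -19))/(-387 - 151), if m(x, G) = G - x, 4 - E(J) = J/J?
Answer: -7/269 ≈ -0.026022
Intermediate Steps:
E(J) = 3 (E(J) = 4 - J/J = 4 - 1*1 = 4 - 1 = 3)
(36 + m(E(-4), -19))/(-387 - 151) = (36 + (-19 - 1*3))/(-387 - 151) = (36 + (-19 - 3))/(-538) = (36 - 22)*(-1/538) = 14*(-1/538) = -7/269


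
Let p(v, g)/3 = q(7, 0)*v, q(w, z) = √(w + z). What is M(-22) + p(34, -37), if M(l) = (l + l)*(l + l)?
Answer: 1936 + 102*√7 ≈ 2205.9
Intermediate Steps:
M(l) = 4*l² (M(l) = (2*l)*(2*l) = 4*l²)
p(v, g) = 3*v*√7 (p(v, g) = 3*(√(7 + 0)*v) = 3*(√7*v) = 3*(v*√7) = 3*v*√7)
M(-22) + p(34, -37) = 4*(-22)² + 3*34*√7 = 4*484 + 102*√7 = 1936 + 102*√7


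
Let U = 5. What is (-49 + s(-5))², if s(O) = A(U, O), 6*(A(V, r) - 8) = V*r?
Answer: 73441/36 ≈ 2040.0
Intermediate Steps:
A(V, r) = 8 + V*r/6 (A(V, r) = 8 + (V*r)/6 = 8 + V*r/6)
s(O) = 8 + 5*O/6 (s(O) = 8 + (⅙)*5*O = 8 + 5*O/6)
(-49 + s(-5))² = (-49 + (8 + (⅚)*(-5)))² = (-49 + (8 - 25/6))² = (-49 + 23/6)² = (-271/6)² = 73441/36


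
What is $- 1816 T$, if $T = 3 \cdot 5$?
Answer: $-27240$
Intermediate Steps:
$T = 15$
$- 1816 T = \left(-1816\right) 15 = -27240$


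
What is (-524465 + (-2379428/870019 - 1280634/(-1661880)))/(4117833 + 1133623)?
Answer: -126384928076980399/1265484642522974720 ≈ -0.099871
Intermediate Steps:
(-524465 + (-2379428/870019 - 1280634/(-1661880)))/(4117833 + 1133623) = (-524465 + (-2379428*1/870019 - 1280634*(-1/1661880)))/5251456 = (-524465 + (-2379428/870019 + 213439/276980))*(1/5251456) = (-524465 - 473357982099/240977862620)*(1/5251456) = -126384928076980399/240977862620*1/5251456 = -126384928076980399/1265484642522974720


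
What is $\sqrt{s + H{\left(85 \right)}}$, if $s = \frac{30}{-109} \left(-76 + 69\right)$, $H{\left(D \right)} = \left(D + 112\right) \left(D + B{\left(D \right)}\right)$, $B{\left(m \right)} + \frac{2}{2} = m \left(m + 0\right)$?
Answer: $\frac{\sqrt{17107154003}}{109} \approx 1199.9$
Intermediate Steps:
$B{\left(m \right)} = -1 + m^{2}$ ($B{\left(m \right)} = -1 + m \left(m + 0\right) = -1 + m m = -1 + m^{2}$)
$H{\left(D \right)} = \left(112 + D\right) \left(-1 + D + D^{2}\right)$ ($H{\left(D \right)} = \left(D + 112\right) \left(D + \left(-1 + D^{2}\right)\right) = \left(112 + D\right) \left(-1 + D + D^{2}\right)$)
$s = \frac{210}{109}$ ($s = 30 \left(- \frac{1}{109}\right) \left(-7\right) = \left(- \frac{30}{109}\right) \left(-7\right) = \frac{210}{109} \approx 1.9266$)
$\sqrt{s + H{\left(85 \right)}} = \sqrt{\frac{210}{109} + \left(-112 + 85^{3} + 111 \cdot 85 + 113 \cdot 85^{2}\right)} = \sqrt{\frac{210}{109} + \left(-112 + 614125 + 9435 + 113 \cdot 7225\right)} = \sqrt{\frac{210}{109} + \left(-112 + 614125 + 9435 + 816425\right)} = \sqrt{\frac{210}{109} + 1439873} = \sqrt{\frac{156946367}{109}} = \frac{\sqrt{17107154003}}{109}$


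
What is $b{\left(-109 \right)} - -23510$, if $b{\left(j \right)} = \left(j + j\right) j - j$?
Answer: $47381$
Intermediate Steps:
$b{\left(j \right)} = - j + 2 j^{2}$ ($b{\left(j \right)} = 2 j j - j = 2 j^{2} - j = - j + 2 j^{2}$)
$b{\left(-109 \right)} - -23510 = - 109 \left(-1 + 2 \left(-109\right)\right) - -23510 = - 109 \left(-1 - 218\right) + 23510 = \left(-109\right) \left(-219\right) + 23510 = 23871 + 23510 = 47381$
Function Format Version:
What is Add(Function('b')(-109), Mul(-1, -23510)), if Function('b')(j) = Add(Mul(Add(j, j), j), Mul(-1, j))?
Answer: 47381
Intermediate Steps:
Function('b')(j) = Add(Mul(-1, j), Mul(2, Pow(j, 2))) (Function('b')(j) = Add(Mul(Mul(2, j), j), Mul(-1, j)) = Add(Mul(2, Pow(j, 2)), Mul(-1, j)) = Add(Mul(-1, j), Mul(2, Pow(j, 2))))
Add(Function('b')(-109), Mul(-1, -23510)) = Add(Mul(-109, Add(-1, Mul(2, -109))), Mul(-1, -23510)) = Add(Mul(-109, Add(-1, -218)), 23510) = Add(Mul(-109, -219), 23510) = Add(23871, 23510) = 47381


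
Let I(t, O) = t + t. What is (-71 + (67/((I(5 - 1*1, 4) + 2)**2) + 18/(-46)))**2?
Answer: 26457950281/5290000 ≈ 5001.5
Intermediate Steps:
I(t, O) = 2*t
(-71 + (67/((I(5 - 1*1, 4) + 2)**2) + 18/(-46)))**2 = (-71 + (67/((2*(5 - 1*1) + 2)**2) + 18/(-46)))**2 = (-71 + (67/((2*(5 - 1) + 2)**2) + 18*(-1/46)))**2 = (-71 + (67/((2*4 + 2)**2) - 9/23))**2 = (-71 + (67/((8 + 2)**2) - 9/23))**2 = (-71 + (67/(10**2) - 9/23))**2 = (-71 + (67/100 - 9/23))**2 = (-71 + 641/2300)**2 = (-162659/2300)**2 = 26457950281/5290000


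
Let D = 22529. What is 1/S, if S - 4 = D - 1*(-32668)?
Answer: 1/55201 ≈ 1.8116e-5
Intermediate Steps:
S = 55201 (S = 4 + (22529 - 1*(-32668)) = 4 + (22529 + 32668) = 4 + 55197 = 55201)
1/S = 1/55201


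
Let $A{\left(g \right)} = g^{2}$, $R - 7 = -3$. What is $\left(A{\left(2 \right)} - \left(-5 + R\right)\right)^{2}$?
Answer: $25$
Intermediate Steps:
$R = 4$ ($R = 7 - 3 = 4$)
$\left(A{\left(2 \right)} - \left(-5 + R\right)\right)^{2} = \left(2^{2} - \left(-5 + 4\right)\right)^{2} = \left(4 - -1\right)^{2} = \left(4 + 1\right)^{2} = 5^{2} = 25$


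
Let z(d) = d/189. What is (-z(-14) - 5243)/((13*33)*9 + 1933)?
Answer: -141559/156438 ≈ -0.90489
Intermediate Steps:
z(d) = d/189 (z(d) = d*(1/189) = d/189)
(-z(-14) - 5243)/((13*33)*9 + 1933) = (-(-14)/189 - 5243)/((13*33)*9 + 1933) = (-1*(-2/27) - 5243)/(429*9 + 1933) = (2/27 - 5243)/(3861 + 1933) = -141559/27/5794 = -141559/27*1/5794 = -141559/156438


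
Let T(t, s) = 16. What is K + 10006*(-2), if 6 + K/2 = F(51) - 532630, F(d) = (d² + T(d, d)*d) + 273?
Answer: -1077904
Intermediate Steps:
F(d) = 273 + d² + 16*d (F(d) = (d² + 16*d) + 273 = 273 + d² + 16*d)
K = -1057892 (K = -12 + 2*((273 + 51² + 16*51) - 532630) = -12 + 2*((273 + 2601 + 816) - 532630) = -12 + 2*(3690 - 532630) = -12 + 2*(-528940) = -12 - 1057880 = -1057892)
K + 10006*(-2) = -1057892 + 10006*(-2) = -1057892 - 20012 = -1077904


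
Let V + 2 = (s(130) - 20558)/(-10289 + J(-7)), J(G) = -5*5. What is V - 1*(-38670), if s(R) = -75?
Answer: 398842385/10314 ≈ 38670.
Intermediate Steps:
J(G) = -25
V = 5/10314 (V = -2 + (-75 - 20558)/(-10289 - 25) = -2 - 20633/(-10314) = -2 - 20633*(-1/10314) = -2 + 20633/10314 = 5/10314 ≈ 0.00048478)
V - 1*(-38670) = 5/10314 - 1*(-38670) = 5/10314 + 38670 = 398842385/10314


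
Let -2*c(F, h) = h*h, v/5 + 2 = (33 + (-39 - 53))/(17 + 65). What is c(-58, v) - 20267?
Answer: -273793841/13448 ≈ -20359.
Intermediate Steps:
v = -1115/82 (v = -10 + 5*((33 + (-39 - 53))/(17 + 65)) = -10 + 5*((33 - 92)/82) = -10 + 5*(-59*1/82) = -10 + 5*(-59/82) = -10 - 295/82 = -1115/82 ≈ -13.598)
c(F, h) = -h²/2 (c(F, h) = -h*h/2 = -h²/2)
c(-58, v) - 20267 = -(-1115/82)²/2 - 20267 = -½*1243225/6724 - 20267 = -1243225/13448 - 20267 = -273793841/13448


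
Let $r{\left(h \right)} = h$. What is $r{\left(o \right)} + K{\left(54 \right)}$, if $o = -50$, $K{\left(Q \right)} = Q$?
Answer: $4$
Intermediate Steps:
$r{\left(o \right)} + K{\left(54 \right)} = -50 + 54 = 4$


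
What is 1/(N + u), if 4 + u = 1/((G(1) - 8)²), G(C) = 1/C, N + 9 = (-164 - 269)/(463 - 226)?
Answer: -11613/171949 ≈ -0.067537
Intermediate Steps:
N = -2566/237 (N = -9 + (-164 - 269)/(463 - 226) = -9 - 433/237 = -2566/237 ≈ -10.827)
u = -195/49 (u = -4 + 1/((1/1 - 8)²) = -4 + 1/((1 - 8)²) = -4 + 1/((-7)²) = -4 + 1/49 = -195/49 ≈ -3.9796)
1/(N + u) = 1/(-2566/237 - 195/49) = 1/(-171949/11613) = -11613/171949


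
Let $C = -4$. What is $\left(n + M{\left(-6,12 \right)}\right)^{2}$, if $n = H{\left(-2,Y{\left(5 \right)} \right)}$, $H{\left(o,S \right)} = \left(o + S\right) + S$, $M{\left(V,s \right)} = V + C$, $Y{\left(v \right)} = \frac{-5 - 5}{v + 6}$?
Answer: $\frac{23104}{121} \approx 190.94$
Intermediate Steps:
$Y{\left(v \right)} = - \frac{10}{6 + v}$
$M{\left(V,s \right)} = -4 + V$ ($M{\left(V,s \right)} = V - 4 = -4 + V$)
$H{\left(o,S \right)} = o + 2 S$ ($H{\left(o,S \right)} = \left(S + o\right) + S = o + 2 S$)
$n = - \frac{42}{11}$ ($n = -2 + 2 \left(- \frac{10}{6 + 5}\right) = -2 + 2 \left(- \frac{10}{11}\right) = -2 - \frac{20}{11} = - \frac{42}{11} \approx -3.8182$)
$\left(n + M{\left(-6,12 \right)}\right)^{2} = \left(- \frac{42}{11} - 10\right)^{2} = \left(- \frac{152}{11}\right)^{2} = \frac{23104}{121}$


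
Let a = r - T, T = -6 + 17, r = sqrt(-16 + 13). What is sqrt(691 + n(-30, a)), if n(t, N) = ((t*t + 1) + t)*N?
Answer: sqrt(-8890 + 871*I*sqrt(3)) ≈ 7.9717 + 94.623*I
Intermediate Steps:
r = I*sqrt(3) (r = sqrt(-3) = I*sqrt(3) ≈ 1.732*I)
T = 11
a = -11 + I*sqrt(3) (a = I*sqrt(3) - 1*11 = I*sqrt(3) - 11 = -11 + I*sqrt(3) ≈ -11.0 + 1.732*I)
n(t, N) = N*(1 + t + t**2) (n(t, N) = ((t**2 + 1) + t)*N = ((1 + t**2) + t)*N = (1 + t + t**2)*N = N*(1 + t + t**2))
sqrt(691 + n(-30, a)) = sqrt(691 + (-11 + I*sqrt(3))*(1 - 30 + (-30)**2)) = sqrt(691 + (-11 + I*sqrt(3))*(1 - 30 + 900)) = sqrt(691 + (-11 + I*sqrt(3))*871) = sqrt(691 + (-9581 + 871*I*sqrt(3))) = sqrt(-8890 + 871*I*sqrt(3))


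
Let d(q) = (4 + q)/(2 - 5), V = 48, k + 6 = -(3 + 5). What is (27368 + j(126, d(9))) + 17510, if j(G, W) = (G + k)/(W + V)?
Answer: 5879354/131 ≈ 44881.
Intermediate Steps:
k = -14 (k = -6 - (3 + 5) = -6 - 1*8 = -6 - 8 = -14)
d(q) = -4/3 - q/3 (d(q) = (4 + q)/(-3) = (4 + q)*(-1/3) = -4/3 - q/3)
j(G, W) = (-14 + G)/(48 + W) (j(G, W) = (G - 14)/(W + 48) = (-14 + G)/(48 + W))
(27368 + j(126, d(9))) + 17510 = (27368 + (-14 + 126)/(48 + (-4/3 - 1/3*9))) + 17510 = (27368 + 112/(48 + (-4/3 - 3))) + 17510 = (27368 + 112/(48 - 13/3)) + 17510 = (27368 + 112/(131/3)) + 17510 = (27368 + (3/131)*112) + 17510 = (27368 + 336/131) + 17510 = 3585544/131 + 17510 = 5879354/131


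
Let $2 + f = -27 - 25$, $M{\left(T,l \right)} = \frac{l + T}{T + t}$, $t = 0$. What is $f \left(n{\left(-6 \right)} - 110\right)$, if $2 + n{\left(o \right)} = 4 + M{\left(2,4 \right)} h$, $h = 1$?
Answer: $5670$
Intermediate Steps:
$M{\left(T,l \right)} = \frac{T + l}{T}$ ($M{\left(T,l \right)} = \frac{l + T}{T + 0} = \frac{T + l}{T}$)
$n{\left(o \right)} = 5$ ($n{\left(o \right)} = -2 + \left(4 + \frac{2 + 4}{2} \cdot 1\right) = -2 + \left(4 + \frac{1}{2} \cdot 6 \cdot 1\right) = -2 + \left(4 + 3 \cdot 1\right) = -2 + \left(4 + 3\right) = -2 + 7 = 5$)
$f = -54$ ($f = -2 - 52 = -54$)
$f \left(n{\left(-6 \right)} - 110\right) = - 54 \left(5 - 110\right) = \left(-54\right) \left(-105\right) = 5670$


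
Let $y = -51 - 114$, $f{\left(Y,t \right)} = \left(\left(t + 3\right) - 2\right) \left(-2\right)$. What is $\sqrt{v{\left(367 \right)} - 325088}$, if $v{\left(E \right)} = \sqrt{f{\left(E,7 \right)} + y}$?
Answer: $\sqrt{-325088 + i \sqrt{181}} \approx 0.01 + 570.17 i$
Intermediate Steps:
$f{\left(Y,t \right)} = -2 - 2 t$ ($f{\left(Y,t \right)} = \left(\left(3 + t\right) - 2\right) \left(-2\right) = \left(1 + t\right) \left(-2\right) = -2 - 2 t$)
$y = -165$
$v{\left(E \right)} = i \sqrt{181}$ ($v{\left(E \right)} = \sqrt{\left(-2 - 14\right) - 165} = \sqrt{-16 - 165} = \sqrt{-181} = i \sqrt{181}$)
$\sqrt{v{\left(367 \right)} - 325088} = \sqrt{i \sqrt{181} - 325088} = \sqrt{-325088 + i \sqrt{181}}$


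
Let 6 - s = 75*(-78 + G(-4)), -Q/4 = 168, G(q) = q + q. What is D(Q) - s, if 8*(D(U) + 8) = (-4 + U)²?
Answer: 50658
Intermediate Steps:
G(q) = 2*q
Q = -672 (Q = -4*168 = -672)
D(U) = -8 + (-4 + U)²/8
s = 6456 (s = 6 - 75*(-78 + 2*(-4)) = 6 - 75*(-78 - 8) = 6 - 75*(-86) = 6 - 1*(-6450) = 6 + 6450 = 6456)
D(Q) - s = (-8 + (-4 - 672)²/8) - 1*6456 = (-8 + (⅛)*(-676)²) - 6456 = (-8 + (⅛)*456976) - 6456 = (-8 + 57122) - 6456 = 57114 - 6456 = 50658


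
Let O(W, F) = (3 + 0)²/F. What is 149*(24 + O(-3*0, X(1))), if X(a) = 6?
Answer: 7599/2 ≈ 3799.5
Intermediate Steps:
O(W, F) = 9/F (O(W, F) = 3²/F = 9/F)
149*(24 + O(-3*0, X(1))) = 149*(24 + 9/6) = 149*(24 + 9*(⅙)) = 149*(24 + 3/2) = 149*(51/2) = 7599/2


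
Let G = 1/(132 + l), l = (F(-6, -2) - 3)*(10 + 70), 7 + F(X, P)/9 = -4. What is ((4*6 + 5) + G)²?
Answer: 54200961721/64448784 ≈ 840.99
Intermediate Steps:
F(X, P) = -99 (F(X, P) = -63 + 9*(-4) = -63 - 36 = -99)
l = -8160 (l = (-99 - 3)*(10 + 70) = -102*80 = -8160)
G = -1/8028 (G = 1/(132 - 8160) = 1/(-8028) = -1/8028 ≈ -0.00012456)
((4*6 + 5) + G)² = ((4*6 + 5) - 1/8028)² = ((24 + 5) - 1/8028)² = (29 - 1/8028)² = (232811/8028)² = 54200961721/64448784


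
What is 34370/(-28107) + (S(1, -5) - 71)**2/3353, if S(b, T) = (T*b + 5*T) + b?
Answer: 165827390/94242771 ≈ 1.7596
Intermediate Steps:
S(b, T) = b + 5*T + T*b (S(b, T) = (5*T + T*b) + b = b + 5*T + T*b)
34370/(-28107) + (S(1, -5) - 71)**2/3353 = 34370/(-28107) + ((1 + 5*(-5) - 5*1) - 71)**2/3353 = 34370*(-1/28107) + ((1 - 25 - 5) - 71)**2*(1/3353) = -34370/28107 + (-29 - 71)**2*(1/3353) = -34370/28107 + (-100)**2*(1/3353) = -34370/28107 + 10000*(1/3353) = -34370/28107 + 10000/3353 = 165827390/94242771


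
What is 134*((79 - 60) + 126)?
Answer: 19430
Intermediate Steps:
134*((79 - 60) + 126) = 134*(19 + 126) = 134*145 = 19430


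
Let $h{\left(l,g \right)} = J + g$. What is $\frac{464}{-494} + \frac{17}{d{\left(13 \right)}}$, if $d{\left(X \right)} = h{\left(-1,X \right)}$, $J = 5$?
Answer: $\frac{23}{4446} \approx 0.0051732$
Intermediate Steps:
$h{\left(l,g \right)} = 5 + g$
$d{\left(X \right)} = 5 + X$
$\frac{464}{-494} + \frac{17}{d{\left(13 \right)}} = \frac{464}{-494} + \frac{17}{5 + 13} = 464 \left(- \frac{1}{494}\right) + \frac{17}{18} = - \frac{232}{247} + 17 \cdot \frac{1}{18} = - \frac{232}{247} + \frac{17}{18} = \frac{23}{4446}$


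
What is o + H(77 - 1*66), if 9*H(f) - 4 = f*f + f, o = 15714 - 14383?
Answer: 12115/9 ≈ 1346.1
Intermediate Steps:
o = 1331
H(f) = 4/9 + f/9 + f²/9 (H(f) = 4/9 + (f*f + f)/9 = 4/9 + (f² + f)/9 = 4/9 + (f + f²)/9 = 4/9 + (f/9 + f²/9) = 4/9 + f/9 + f²/9)
o + H(77 - 1*66) = 1331 + (4/9 + (77 - 1*66)/9 + (77 - 1*66)²/9) = 1331 + (4/9 + (77 - 66)/9 + (77 - 66)²/9) = 1331 + (4/9 + (⅑)*11 + (⅑)*11²) = 1331 + (4/9 + 11/9 + (⅑)*121) = 1331 + (4/9 + 11/9 + 121/9) = 1331 + 136/9 = 12115/9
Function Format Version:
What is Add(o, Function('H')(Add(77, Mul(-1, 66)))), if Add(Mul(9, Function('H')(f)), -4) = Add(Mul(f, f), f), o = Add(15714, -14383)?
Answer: Rational(12115, 9) ≈ 1346.1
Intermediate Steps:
o = 1331
Function('H')(f) = Add(Rational(4, 9), Mul(Rational(1, 9), f), Mul(Rational(1, 9), Pow(f, 2))) (Function('H')(f) = Add(Rational(4, 9), Mul(Rational(1, 9), Add(Mul(f, f), f))) = Add(Rational(4, 9), Mul(Rational(1, 9), Add(Pow(f, 2), f))) = Add(Rational(4, 9), Mul(Rational(1, 9), Add(f, Pow(f, 2)))) = Add(Rational(4, 9), Add(Mul(Rational(1, 9), f), Mul(Rational(1, 9), Pow(f, 2)))) = Add(Rational(4, 9), Mul(Rational(1, 9), f), Mul(Rational(1, 9), Pow(f, 2))))
Add(o, Function('H')(Add(77, Mul(-1, 66)))) = Add(1331, Add(Rational(4, 9), Mul(Rational(1, 9), Add(77, Mul(-1, 66))), Mul(Rational(1, 9), Pow(Add(77, Mul(-1, 66)), 2)))) = Add(1331, Add(Rational(4, 9), Mul(Rational(1, 9), Add(77, -66)), Mul(Rational(1, 9), Pow(Add(77, -66), 2)))) = Add(1331, Add(Rational(4, 9), Mul(Rational(1, 9), 11), Mul(Rational(1, 9), Pow(11, 2)))) = Add(1331, Add(Rational(4, 9), Rational(11, 9), Mul(Rational(1, 9), 121))) = Add(1331, Add(Rational(4, 9), Rational(11, 9), Rational(121, 9))) = Add(1331, Rational(136, 9)) = Rational(12115, 9)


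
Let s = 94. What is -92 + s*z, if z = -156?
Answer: -14756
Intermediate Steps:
-92 + s*z = -92 + 94*(-156) = -92 - 14664 = -14756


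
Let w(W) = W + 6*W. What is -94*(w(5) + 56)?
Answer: -8554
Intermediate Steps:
w(W) = 7*W
-94*(w(5) + 56) = -94*(7*5 + 56) = -94*(35 + 56) = -94*91 = -8554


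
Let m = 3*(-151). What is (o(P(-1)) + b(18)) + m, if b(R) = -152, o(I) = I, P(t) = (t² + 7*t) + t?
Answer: -612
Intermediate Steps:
P(t) = t² + 8*t
m = -453
(o(P(-1)) + b(18)) + m = (-(8 - 1) - 152) - 453 = (-1*7 - 152) - 453 = (-7 - 152) - 453 = -159 - 453 = -612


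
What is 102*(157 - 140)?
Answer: 1734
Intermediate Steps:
102*(157 - 140) = 102*17 = 1734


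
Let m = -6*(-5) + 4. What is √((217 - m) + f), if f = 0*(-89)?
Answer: √183 ≈ 13.528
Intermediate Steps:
f = 0
m = 34 (m = -6*(-5) + 4 = 30 + 4 = 34)
√((217 - m) + f) = √((217 - 1*34) + 0) = √((217 - 34) + 0) = √(183 + 0) = √183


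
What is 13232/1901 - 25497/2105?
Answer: -20616437/4001605 ≈ -5.1520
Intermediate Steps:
13232/1901 - 25497/2105 = -20616437/4001605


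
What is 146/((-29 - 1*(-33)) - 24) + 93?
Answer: 857/10 ≈ 85.700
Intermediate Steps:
146/((-29 - 1*(-33)) - 24) + 93 = 146/((-29 + 33) - 24) + 93 = 146/(4 - 24) + 93 = 146/(-20) + 93 = 146*(-1/20) + 93 = -73/10 + 93 = 857/10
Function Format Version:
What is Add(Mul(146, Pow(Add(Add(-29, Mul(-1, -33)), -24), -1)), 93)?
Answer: Rational(857, 10) ≈ 85.700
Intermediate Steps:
Add(Mul(146, Pow(Add(Add(-29, Mul(-1, -33)), -24), -1)), 93) = Add(Mul(146, Pow(Add(Add(-29, 33), -24), -1)), 93) = Add(Mul(146, Pow(Add(4, -24), -1)), 93) = Add(Mul(146, Pow(-20, -1)), 93) = Add(Mul(146, Rational(-1, 20)), 93) = Add(Rational(-73, 10), 93) = Rational(857, 10)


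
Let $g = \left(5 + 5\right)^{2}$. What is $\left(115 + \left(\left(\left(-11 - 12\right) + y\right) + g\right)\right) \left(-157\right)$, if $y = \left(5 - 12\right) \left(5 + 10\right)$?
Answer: $-13659$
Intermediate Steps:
$g = 100$ ($g = 10^{2} = 100$)
$y = -105$ ($y = \left(-7\right) 15 = -105$)
$\left(115 + \left(\left(\left(-11 - 12\right) + y\right) + g\right)\right) \left(-157\right) = \left(115 + \left(\left(\left(-11 - 12\right) - 105\right) + 100\right)\right) \left(-157\right) = \left(115 + \left(\left(-23 - 105\right) + 100\right)\right) \left(-157\right) = \left(115 + \left(-128 + 100\right)\right) \left(-157\right) = \left(115 - 28\right) \left(-157\right) = 87 \left(-157\right) = -13659$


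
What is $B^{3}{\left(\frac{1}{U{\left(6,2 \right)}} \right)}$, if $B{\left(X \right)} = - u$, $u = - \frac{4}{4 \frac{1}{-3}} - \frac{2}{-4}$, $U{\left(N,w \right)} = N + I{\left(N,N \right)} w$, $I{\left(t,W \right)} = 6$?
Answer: $- \frac{343}{8} \approx -42.875$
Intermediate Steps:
$U{\left(N,w \right)} = N + 6 w$
$u = \frac{7}{2}$ ($u = - \frac{4}{4 \left(- \frac{1}{3}\right)} - - \frac{1}{2} = - \frac{4}{- \frac{4}{3}} + \frac{1}{2} = \left(-4\right) \left(- \frac{3}{4}\right) + \frac{1}{2} = 3 + \frac{1}{2} = \frac{7}{2} \approx 3.5$)
$B{\left(X \right)} = - \frac{7}{2}$ ($B{\left(X \right)} = \left(-1\right) \frac{7}{2} = - \frac{7}{2}$)
$B^{3}{\left(\frac{1}{U{\left(6,2 \right)}} \right)} = \left(- \frac{7}{2}\right)^{3} = - \frac{343}{8}$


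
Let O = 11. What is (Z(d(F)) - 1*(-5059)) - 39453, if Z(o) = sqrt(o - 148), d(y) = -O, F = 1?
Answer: -34394 + I*sqrt(159) ≈ -34394.0 + 12.61*I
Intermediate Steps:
d(y) = -11 (d(y) = -1*11 = -11)
Z(o) = sqrt(-148 + o)
(Z(d(F)) - 1*(-5059)) - 39453 = (sqrt(-148 - 11) - 1*(-5059)) - 39453 = (sqrt(-159) + 5059) - 39453 = (I*sqrt(159) + 5059) - 39453 = (5059 + I*sqrt(159)) - 39453 = -34394 + I*sqrt(159)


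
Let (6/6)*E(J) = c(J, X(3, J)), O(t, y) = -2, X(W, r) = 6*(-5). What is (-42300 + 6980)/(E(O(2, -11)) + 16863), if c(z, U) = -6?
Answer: -35320/16857 ≈ -2.0953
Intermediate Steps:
X(W, r) = -30
E(J) = -6
(-42300 + 6980)/(E(O(2, -11)) + 16863) = (-42300 + 6980)/(-6 + 16863) = -35320/16857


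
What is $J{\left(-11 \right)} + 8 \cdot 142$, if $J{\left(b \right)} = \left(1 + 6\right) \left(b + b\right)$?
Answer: $982$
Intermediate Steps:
$J{\left(b \right)} = 14 b$ ($J{\left(b \right)} = 7 \cdot 2 b = 14 b$)
$J{\left(-11 \right)} + 8 \cdot 142 = 14 \left(-11\right) + 8 \cdot 142 = -154 + 1136 = 982$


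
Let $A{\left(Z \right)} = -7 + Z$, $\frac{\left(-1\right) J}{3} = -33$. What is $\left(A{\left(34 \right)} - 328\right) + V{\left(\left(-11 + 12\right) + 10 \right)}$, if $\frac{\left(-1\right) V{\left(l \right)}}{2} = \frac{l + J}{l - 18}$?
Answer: $- \frac{1887}{7} \approx -269.57$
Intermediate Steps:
$J = 99$ ($J = \left(-3\right) \left(-33\right) = 99$)
$V{\left(l \right)} = - \frac{2 \left(99 + l\right)}{-18 + l}$ ($V{\left(l \right)} = - 2 \frac{l + 99}{l - 18} = - 2 \frac{99 + l}{-18 + l} = - \frac{2 \left(99 + l\right)}{-18 + l}$)
$\left(A{\left(34 \right)} - 328\right) + V{\left(\left(-11 + 12\right) + 10 \right)} = \left(\left(-7 + 34\right) - 328\right) + \frac{2 \left(-99 - \left(\left(-11 + 12\right) + 10\right)\right)}{-18 + \left(\left(-11 + 12\right) + 10\right)} = \left(27 - 328\right) + \frac{2 \left(-99 - \left(1 + 10\right)\right)}{-18 + \left(1 + 10\right)} = -301 + \frac{2 \left(-99 - 11\right)}{-18 + 11} = -301 + \frac{2 \left(-99 - 11\right)}{-7} = -301 + 2 \left(- \frac{1}{7}\right) \left(-110\right) = -301 + \frac{220}{7} = - \frac{1887}{7}$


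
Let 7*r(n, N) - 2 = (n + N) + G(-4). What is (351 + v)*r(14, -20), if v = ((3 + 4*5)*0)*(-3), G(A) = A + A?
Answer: -4212/7 ≈ -601.71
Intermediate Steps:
G(A) = 2*A
r(n, N) = -6/7 + N/7 + n/7 (r(n, N) = 2/7 + ((n + N) + 2*(-4))/7 = 2/7 + ((N + n) - 8)/7 = 2/7 + (-8 + N + n)/7 = 2/7 + (-8/7 + N/7 + n/7) = -6/7 + N/7 + n/7)
v = 0 (v = ((3 + 20)*0)*(-3) = (23*0)*(-3) = 0*(-3) = 0)
(351 + v)*r(14, -20) = (351 + 0)*(-6/7 + (⅐)*(-20) + (⅐)*14) = 351*(-6/7 - 20/7 + 2) = 351*(-12/7) = -4212/7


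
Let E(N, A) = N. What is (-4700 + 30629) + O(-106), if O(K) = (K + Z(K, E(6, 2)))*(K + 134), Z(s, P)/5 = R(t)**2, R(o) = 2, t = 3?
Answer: 23521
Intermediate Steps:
Z(s, P) = 20 (Z(s, P) = 5*2**2 = 5*4 = 20)
O(K) = (20 + K)*(134 + K) (O(K) = (K + 20)*(K + 134) = (20 + K)*(134 + K))
(-4700 + 30629) + O(-106) = (-4700 + 30629) + (2680 + (-106)**2 + 154*(-106)) = 25929 + (2680 + 11236 - 16324) = 25929 - 2408 = 23521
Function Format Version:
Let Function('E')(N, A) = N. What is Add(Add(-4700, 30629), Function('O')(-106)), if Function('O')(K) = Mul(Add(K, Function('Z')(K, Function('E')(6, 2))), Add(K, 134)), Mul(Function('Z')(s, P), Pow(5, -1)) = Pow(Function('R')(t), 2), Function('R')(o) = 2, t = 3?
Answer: 23521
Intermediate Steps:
Function('Z')(s, P) = 20 (Function('Z')(s, P) = Mul(5, Pow(2, 2)) = Mul(5, 4) = 20)
Function('O')(K) = Mul(Add(20, K), Add(134, K)) (Function('O')(K) = Mul(Add(K, 20), Add(K, 134)) = Mul(Add(20, K), Add(134, K)))
Add(Add(-4700, 30629), Function('O')(-106)) = Add(Add(-4700, 30629), Add(2680, Pow(-106, 2), Mul(154, -106))) = Add(25929, Add(2680, 11236, -16324)) = Add(25929, -2408) = 23521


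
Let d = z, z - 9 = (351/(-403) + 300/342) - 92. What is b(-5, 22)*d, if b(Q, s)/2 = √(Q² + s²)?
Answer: -293300*√509/1767 ≈ -3744.9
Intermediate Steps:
b(Q, s) = 2*√(Q² + s²)
z = -146650/1767 (z = 9 + ((351/(-403) + 300/342) - 92) = 9 + ((351*(-1/403) + 300*(1/342)) - 92) = 9 + ((-27/31 + 50/57) - 92) = 9 + (11/1767 - 92) = 9 - 162553/1767 = -146650/1767 ≈ -82.994)
d = -146650/1767 ≈ -82.994
b(-5, 22)*d = (2*√((-5)² + 22²))*(-146650/1767) = (2*√(25 + 484))*(-146650/1767) = (2*√509)*(-146650/1767) = -293300*√509/1767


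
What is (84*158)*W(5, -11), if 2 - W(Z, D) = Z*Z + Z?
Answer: -371616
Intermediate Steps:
W(Z, D) = 2 - Z - Z² (W(Z, D) = 2 - (Z*Z + Z) = 2 - (Z² + Z) = 2 - (Z + Z²) = 2 + (-Z - Z²) = 2 - Z - Z²)
(84*158)*W(5, -11) = (84*158)*(2 - 1*5 - 1*5²) = 13272*(2 - 5 - 1*25) = 13272*(2 - 5 - 25) = 13272*(-28) = -371616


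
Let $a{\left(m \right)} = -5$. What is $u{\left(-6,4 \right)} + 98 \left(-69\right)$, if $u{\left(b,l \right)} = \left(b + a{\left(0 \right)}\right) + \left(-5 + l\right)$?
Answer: $-6774$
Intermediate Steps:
$u{\left(b,l \right)} = -10 + b + l$ ($u{\left(b,l \right)} = \left(b - 5\right) + \left(-5 + l\right) = \left(-5 + b\right) + \left(-5 + l\right) = -10 + b + l$)
$u{\left(-6,4 \right)} + 98 \left(-69\right) = \left(-10 - 6 + 4\right) + 98 \left(-69\right) = -12 - 6762 = -6774$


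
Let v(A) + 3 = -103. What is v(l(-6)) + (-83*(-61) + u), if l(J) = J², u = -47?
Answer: 4910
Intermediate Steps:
v(A) = -106 (v(A) = -3 - 103 = -106)
v(l(-6)) + (-83*(-61) + u) = -106 + (-83*(-61) - 47) = -106 + (5063 - 47) = -106 + 5016 = 4910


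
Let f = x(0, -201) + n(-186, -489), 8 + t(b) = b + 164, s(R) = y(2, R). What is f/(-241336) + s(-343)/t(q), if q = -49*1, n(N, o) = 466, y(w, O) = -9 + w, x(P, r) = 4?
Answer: -869821/12911476 ≈ -0.067368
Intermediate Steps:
q = -49
s(R) = -7 (s(R) = -9 + 2 = -7)
t(b) = 156 + b (t(b) = -8 + (b + 164) = -8 + (164 + b) = 156 + b)
f = 470 (f = 4 + 466 = 470)
f/(-241336) + s(-343)/t(q) = 470/(-241336) - 7/(156 - 49) = 470*(-1/241336) - 7/107 = -235/120668 - 7*1/107 = -235/120668 - 7/107 = -869821/12911476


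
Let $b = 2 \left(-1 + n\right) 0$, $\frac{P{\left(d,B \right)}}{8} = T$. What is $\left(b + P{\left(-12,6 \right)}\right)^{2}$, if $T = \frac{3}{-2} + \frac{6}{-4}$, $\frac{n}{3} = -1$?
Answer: $576$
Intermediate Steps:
$n = -3$ ($n = 3 \left(-1\right) = -3$)
$T = -3$ ($T = 3 \left(- \frac{1}{2}\right) + 6 \left(- \frac{1}{4}\right) = - \frac{3}{2} - \frac{3}{2} = -3$)
$P{\left(d,B \right)} = -24$ ($P{\left(d,B \right)} = 8 \left(-3\right) = -24$)
$b = 0$ ($b = 2 \left(-1 - 3\right) 0 = 2 \left(-4\right) 0 = \left(-8\right) 0 = 0$)
$\left(b + P{\left(-12,6 \right)}\right)^{2} = \left(0 - 24\right)^{2} = \left(-24\right)^{2} = 576$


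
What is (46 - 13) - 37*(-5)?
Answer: 218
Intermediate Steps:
(46 - 13) - 37*(-5) = 33 + 185 = 218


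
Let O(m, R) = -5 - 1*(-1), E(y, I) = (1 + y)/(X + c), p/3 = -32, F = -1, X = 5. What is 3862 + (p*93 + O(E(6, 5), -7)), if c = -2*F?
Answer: -5070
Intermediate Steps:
p = -96 (p = 3*(-32) = -96)
c = 2 (c = -2*(-1) = 2)
E(y, I) = ⅐ + y/7 (E(y, I) = (1 + y)/(5 + 2) = (1 + y)/7 = (1 + y)*(⅐) = ⅐ + y/7)
O(m, R) = -4 (O(m, R) = -5 + 1 = -4)
3862 + (p*93 + O(E(6, 5), -7)) = 3862 + (-96*93 - 4) = 3862 + (-8928 - 4) = 3862 - 8932 = -5070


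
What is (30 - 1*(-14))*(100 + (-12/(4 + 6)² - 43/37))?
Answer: 4017816/925 ≈ 4343.6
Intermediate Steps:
(30 - 1*(-14))*(100 + (-12/(4 + 6)² - 43/37)) = (30 + 14)*(100 + (-12/(10²) - 43*1/37)) = 44*(100 + (-12/100 - 43/37)) = 44*(100 + (-12*1/100 - 43/37)) = 44*(100 + (-3/25 - 43/37)) = 44*(100 - 1186/925) = 44*(91314/925) = 4017816/925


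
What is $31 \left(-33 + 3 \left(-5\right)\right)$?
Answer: $-1488$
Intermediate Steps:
$31 \left(-33 + 3 \left(-5\right)\right) = 31 \left(-33 - 15\right) = 31 \left(-48\right) = -1488$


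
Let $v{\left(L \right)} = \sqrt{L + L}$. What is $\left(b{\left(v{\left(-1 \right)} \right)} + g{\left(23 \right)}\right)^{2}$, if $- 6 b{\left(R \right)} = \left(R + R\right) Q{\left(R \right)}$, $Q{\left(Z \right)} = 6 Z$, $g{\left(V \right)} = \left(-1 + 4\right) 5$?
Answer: $361$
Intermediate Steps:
$g{\left(V \right)} = 15$ ($g{\left(V \right)} = 3 \cdot 5 = 15$)
$v{\left(L \right)} = \sqrt{2} \sqrt{L}$ ($v{\left(L \right)} = \sqrt{2 L} = \sqrt{2} \sqrt{L}$)
$b{\left(R \right)} = - 2 R^{2}$ ($b{\left(R \right)} = - \frac{\left(R + R\right) 6 R}{6} = - \frac{2 R 6 R}{6} = - \frac{12 R^{2}}{6} = - 2 R^{2}$)
$\left(b{\left(v{\left(-1 \right)} \right)} + g{\left(23 \right)}\right)^{2} = \left(- 2 \left(\sqrt{2} \sqrt{-1}\right)^{2} + 15\right)^{2} = \left(- 2 \left(\sqrt{2} i\right)^{2} + 15\right)^{2} = \left(- 2 \left(i \sqrt{2}\right)^{2} + 15\right)^{2} = \left(\left(-2\right) \left(-2\right) + 15\right)^{2} = \left(4 + 15\right)^{2} = 19^{2} = 361$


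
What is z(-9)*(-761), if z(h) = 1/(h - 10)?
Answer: 761/19 ≈ 40.053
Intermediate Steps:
z(h) = 1/(-10 + h)
z(-9)*(-761) = -761/(-10 - 9) = -761/(-19) = -1/19*(-761) = 761/19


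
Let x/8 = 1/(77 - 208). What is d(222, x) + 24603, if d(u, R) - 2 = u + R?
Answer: 3252329/131 ≈ 24827.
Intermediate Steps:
x = -8/131 (x = 8/(77 - 208) = 8/(-131) = 8*(-1/131) = -8/131 ≈ -0.061069)
d(u, R) = 2 + R + u (d(u, R) = 2 + (u + R) = 2 + (R + u) = 2 + R + u)
d(222, x) + 24603 = (2 - 8/131 + 222) + 24603 = 29336/131 + 24603 = 3252329/131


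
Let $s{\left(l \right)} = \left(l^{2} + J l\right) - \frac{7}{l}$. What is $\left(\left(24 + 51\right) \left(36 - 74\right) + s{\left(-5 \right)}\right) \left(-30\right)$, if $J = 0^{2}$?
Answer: $84708$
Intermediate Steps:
$J = 0$
$s{\left(l \right)} = l^{2} - \frac{7}{l}$ ($s{\left(l \right)} = \left(l^{2} + 0 l\right) - \frac{7}{l} = \left(l^{2} + 0\right) - \frac{7}{l} = l^{2} - \frac{7}{l}$)
$\left(\left(24 + 51\right) \left(36 - 74\right) + s{\left(-5 \right)}\right) \left(-30\right) = \left(\left(24 + 51\right) \left(36 - 74\right) + \frac{-7 + \left(-5\right)^{3}}{-5}\right) \left(-30\right) = \left(75 \left(-38\right) - \frac{-7 - 125}{5}\right) \left(-30\right) = \left(-2850 - - \frac{132}{5}\right) \left(-30\right) = \left(-2850 + \frac{132}{5}\right) \left(-30\right) = \left(- \frac{14118}{5}\right) \left(-30\right) = 84708$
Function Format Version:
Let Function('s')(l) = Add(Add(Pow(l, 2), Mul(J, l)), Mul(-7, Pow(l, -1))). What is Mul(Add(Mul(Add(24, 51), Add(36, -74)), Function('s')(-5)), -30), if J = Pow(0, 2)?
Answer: 84708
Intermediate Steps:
J = 0
Function('s')(l) = Add(Pow(l, 2), Mul(-7, Pow(l, -1))) (Function('s')(l) = Add(Add(Pow(l, 2), Mul(0, l)), Mul(-7, Pow(l, -1))) = Add(Add(Pow(l, 2), 0), Mul(-7, Pow(l, -1))) = Add(Pow(l, 2), Mul(-7, Pow(l, -1))))
Mul(Add(Mul(Add(24, 51), Add(36, -74)), Function('s')(-5)), -30) = Mul(Add(Mul(Add(24, 51), Add(36, -74)), Mul(Pow(-5, -1), Add(-7, Pow(-5, 3)))), -30) = Mul(Add(Mul(75, -38), Mul(Rational(-1, 5), Add(-7, -125))), -30) = Mul(Add(-2850, Mul(Rational(-1, 5), -132)), -30) = Mul(Add(-2850, Rational(132, 5)), -30) = Mul(Rational(-14118, 5), -30) = 84708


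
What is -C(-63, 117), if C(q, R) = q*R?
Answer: 7371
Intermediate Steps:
C(q, R) = R*q
-C(-63, 117) = -117*(-63) = -1*(-7371) = 7371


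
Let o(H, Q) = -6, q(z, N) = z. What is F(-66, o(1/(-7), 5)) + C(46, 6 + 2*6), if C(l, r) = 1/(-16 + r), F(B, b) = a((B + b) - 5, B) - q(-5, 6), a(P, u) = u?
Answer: -121/2 ≈ -60.500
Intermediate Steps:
F(B, b) = 5 + B (F(B, b) = B - 1*(-5) = B + 5 = 5 + B)
F(-66, o(1/(-7), 5)) + C(46, 6 + 2*6) = (5 - 66) + 1/(-16 + (6 + 2*6)) = -61 + 1/(-16 + (6 + 12)) = -61 + 1/(-16 + 18) = -61 + 1/2 = -61 + ½ = -121/2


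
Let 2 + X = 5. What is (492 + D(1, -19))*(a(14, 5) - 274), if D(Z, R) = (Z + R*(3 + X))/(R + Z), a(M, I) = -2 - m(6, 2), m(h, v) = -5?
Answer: -2430599/18 ≈ -1.3503e+5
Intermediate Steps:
X = 3 (X = -2 + 5 = 3)
a(M, I) = 3 (a(M, I) = -2 - 1*(-5) = -2 + 5 = 3)
D(Z, R) = (Z + 6*R)/(R + Z) (D(Z, R) = (Z + R*(3 + 3))/(R + Z) = (Z + R*6)/(R + Z) = (Z + 6*R)/(R + Z))
(492 + D(1, -19))*(a(14, 5) - 274) = (492 + (1 + 6*(-19))/(-19 + 1))*(3 - 274) = (492 + (1 - 114)/(-18))*(-271) = (492 - 1/18*(-113))*(-271) = (492 + 113/18)*(-271) = (8969/18)*(-271) = -2430599/18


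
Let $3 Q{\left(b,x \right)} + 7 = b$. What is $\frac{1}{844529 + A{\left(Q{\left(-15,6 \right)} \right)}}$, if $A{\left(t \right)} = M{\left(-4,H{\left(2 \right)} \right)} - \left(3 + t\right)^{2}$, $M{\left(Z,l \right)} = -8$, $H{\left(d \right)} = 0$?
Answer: $\frac{9}{7600520} \approx 1.1841 \cdot 10^{-6}$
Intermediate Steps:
$Q{\left(b,x \right)} = - \frac{7}{3} + \frac{b}{3}$
$A{\left(t \right)} = -8 - \left(3 + t\right)^{2}$
$\frac{1}{844529 + A{\left(Q{\left(-15,6 \right)} \right)}} = \frac{1}{844529 - \left(8 + \left(3 + \left(- \frac{7}{3} + \frac{1}{3} \left(-15\right)\right)\right)^{2}\right)} = \frac{1}{844529 - \left(8 + \left(3 - \frac{22}{3}\right)^{2}\right)} = \frac{1}{844529 - \frac{241}{9}} = \frac{1}{\frac{7600520}{9}} = \frac{9}{7600520}$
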